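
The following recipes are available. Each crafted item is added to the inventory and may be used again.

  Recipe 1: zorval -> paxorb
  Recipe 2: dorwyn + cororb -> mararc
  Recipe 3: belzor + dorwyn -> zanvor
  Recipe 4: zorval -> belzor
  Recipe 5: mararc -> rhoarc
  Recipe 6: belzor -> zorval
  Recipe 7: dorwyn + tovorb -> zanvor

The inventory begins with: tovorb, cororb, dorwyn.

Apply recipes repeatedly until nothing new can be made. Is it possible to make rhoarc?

Using Recipe 2, dorwyn and cororb make mararc.
mararc -> rhoarc (Recipe 5).

Yes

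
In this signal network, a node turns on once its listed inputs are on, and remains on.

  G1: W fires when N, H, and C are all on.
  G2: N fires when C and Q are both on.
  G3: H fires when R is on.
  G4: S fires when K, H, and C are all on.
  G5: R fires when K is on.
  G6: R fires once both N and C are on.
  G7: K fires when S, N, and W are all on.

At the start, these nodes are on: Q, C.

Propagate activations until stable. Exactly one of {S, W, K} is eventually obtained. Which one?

W

C and Q are on, so N fires (G2).
G6: N and C on → R on.
G3: R on → H on.
G1: N, H, and C on → W on.
K would need S, N, and W (G7), but S never turns on. S would need K, H, and C (G4), but K never turns on.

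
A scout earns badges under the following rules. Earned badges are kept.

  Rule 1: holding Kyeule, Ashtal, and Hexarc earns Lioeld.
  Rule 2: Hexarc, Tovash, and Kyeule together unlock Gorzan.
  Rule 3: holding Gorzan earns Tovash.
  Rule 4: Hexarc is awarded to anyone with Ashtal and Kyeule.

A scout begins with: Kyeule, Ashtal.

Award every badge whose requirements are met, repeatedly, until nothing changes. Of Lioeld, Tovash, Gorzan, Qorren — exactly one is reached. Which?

With Ashtal and Kyeule, Hexarc is earned (Rule 4).
With Kyeule, Ashtal, and Hexarc, Lioeld is earned (Rule 1).
Tovash would need Gorzan (Rule 3), but Gorzan is never earned. No rule produces Qorren, and it is not given. Gorzan would need Hexarc, Tovash, and Kyeule (Rule 2), but Tovash is never earned.

Lioeld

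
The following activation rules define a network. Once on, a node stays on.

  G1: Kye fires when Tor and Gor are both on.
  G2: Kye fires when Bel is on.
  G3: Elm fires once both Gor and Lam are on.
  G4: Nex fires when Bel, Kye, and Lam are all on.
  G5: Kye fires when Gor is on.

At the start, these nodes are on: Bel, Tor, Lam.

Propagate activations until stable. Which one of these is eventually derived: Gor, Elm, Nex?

G2: Bel on → Kye on.
G4: Bel, Kye, and Lam on → Nex on.
Elm would need Gor and Lam (G3), but Gor never turns on. No rule produces Gor, and it is not given.

Nex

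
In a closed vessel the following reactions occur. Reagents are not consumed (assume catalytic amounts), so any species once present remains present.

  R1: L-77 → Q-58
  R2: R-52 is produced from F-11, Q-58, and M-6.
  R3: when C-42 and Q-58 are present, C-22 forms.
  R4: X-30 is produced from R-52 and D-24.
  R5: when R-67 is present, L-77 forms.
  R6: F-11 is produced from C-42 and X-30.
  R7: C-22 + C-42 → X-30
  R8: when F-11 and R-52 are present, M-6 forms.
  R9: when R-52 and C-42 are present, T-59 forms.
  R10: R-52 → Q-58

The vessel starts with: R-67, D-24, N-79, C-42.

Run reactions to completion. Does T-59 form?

No

T-59 would need R-52 and C-42 (R9), but R-52 never forms.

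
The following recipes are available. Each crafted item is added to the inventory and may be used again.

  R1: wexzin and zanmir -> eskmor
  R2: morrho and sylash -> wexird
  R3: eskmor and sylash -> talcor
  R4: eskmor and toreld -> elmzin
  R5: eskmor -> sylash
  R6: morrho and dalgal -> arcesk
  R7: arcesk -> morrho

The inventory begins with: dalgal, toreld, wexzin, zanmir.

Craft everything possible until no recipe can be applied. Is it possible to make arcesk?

arcesk would need morrho and dalgal (R6), but morrho is never obtained.

No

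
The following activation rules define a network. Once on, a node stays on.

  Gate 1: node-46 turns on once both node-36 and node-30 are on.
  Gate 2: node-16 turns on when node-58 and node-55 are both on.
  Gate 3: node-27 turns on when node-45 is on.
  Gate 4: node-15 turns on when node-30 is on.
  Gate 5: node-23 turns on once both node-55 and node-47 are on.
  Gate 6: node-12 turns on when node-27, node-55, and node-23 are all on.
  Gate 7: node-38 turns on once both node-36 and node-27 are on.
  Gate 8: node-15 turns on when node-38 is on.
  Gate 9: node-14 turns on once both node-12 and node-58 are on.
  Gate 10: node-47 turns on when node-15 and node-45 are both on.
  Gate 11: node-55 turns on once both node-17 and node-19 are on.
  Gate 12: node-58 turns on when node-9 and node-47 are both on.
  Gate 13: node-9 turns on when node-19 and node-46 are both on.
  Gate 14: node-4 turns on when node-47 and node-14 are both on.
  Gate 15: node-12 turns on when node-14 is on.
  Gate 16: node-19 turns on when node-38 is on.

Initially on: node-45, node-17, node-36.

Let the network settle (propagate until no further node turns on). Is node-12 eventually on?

Yes

node-45 is on, so node-27 turns on (Gate 3).
Gate 7: node-36 and node-27 on → node-38 on.
Gate 8: node-38 on → node-15 on.
node-38 is on, so node-19 turns on (Gate 16).
Gate 10: node-15 and node-45 on → node-47 on.
node-17 and node-19 are on, so node-55 turns on (Gate 11).
Gate 5: node-55 and node-47 on → node-23 on.
Gate 6: node-27, node-55, and node-23 on → node-12 on.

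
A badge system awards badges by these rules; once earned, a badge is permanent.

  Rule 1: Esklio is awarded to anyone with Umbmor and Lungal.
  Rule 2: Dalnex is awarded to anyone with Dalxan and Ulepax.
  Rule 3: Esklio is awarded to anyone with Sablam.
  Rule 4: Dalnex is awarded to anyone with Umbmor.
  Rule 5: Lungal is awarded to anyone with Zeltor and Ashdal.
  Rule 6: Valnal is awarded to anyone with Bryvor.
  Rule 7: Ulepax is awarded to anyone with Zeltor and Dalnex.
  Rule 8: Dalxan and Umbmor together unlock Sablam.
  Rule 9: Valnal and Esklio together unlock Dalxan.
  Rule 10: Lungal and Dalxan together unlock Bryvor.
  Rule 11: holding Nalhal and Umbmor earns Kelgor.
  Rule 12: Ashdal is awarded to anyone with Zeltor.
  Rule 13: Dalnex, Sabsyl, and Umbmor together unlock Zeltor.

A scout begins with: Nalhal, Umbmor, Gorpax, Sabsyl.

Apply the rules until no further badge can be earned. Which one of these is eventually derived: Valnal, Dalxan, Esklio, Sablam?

With Umbmor, Dalnex is earned (Rule 4).
With Dalnex, Sabsyl, and Umbmor, Zeltor is earned (Rule 13).
With Zeltor, Ashdal is earned (Rule 12).
With Zeltor and Ashdal, Lungal is earned (Rule 5).
With Umbmor and Lungal, Esklio is earned (Rule 1).
Valnal would need Bryvor (Rule 6), but Bryvor is never earned. Dalxan would need Valnal and Esklio (Rule 9), but Valnal is never earned. Sablam would need Dalxan and Umbmor (Rule 8), but Dalxan is never earned.

Esklio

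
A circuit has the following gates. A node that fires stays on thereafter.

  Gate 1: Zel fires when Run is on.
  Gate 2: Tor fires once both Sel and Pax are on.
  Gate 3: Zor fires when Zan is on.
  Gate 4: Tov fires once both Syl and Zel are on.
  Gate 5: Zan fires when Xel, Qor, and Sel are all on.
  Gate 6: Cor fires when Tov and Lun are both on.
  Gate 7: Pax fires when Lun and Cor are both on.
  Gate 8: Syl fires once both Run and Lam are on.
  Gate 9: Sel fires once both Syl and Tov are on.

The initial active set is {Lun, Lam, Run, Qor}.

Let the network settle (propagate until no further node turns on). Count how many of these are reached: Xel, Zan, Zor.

0

No rule produces Xel, and it is not given.
Zan would need Xel, Qor, and Sel (Gate 5), but Xel never turns on.
Zor would need Zan (Gate 3), but Zan never turns on.
None of the 3 are reached.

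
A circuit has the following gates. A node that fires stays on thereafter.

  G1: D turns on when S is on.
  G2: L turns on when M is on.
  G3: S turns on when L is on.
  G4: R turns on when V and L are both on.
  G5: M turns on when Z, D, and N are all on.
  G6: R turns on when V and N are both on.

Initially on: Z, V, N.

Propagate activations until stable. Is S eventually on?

S would need L (G3), but L never turns on.

No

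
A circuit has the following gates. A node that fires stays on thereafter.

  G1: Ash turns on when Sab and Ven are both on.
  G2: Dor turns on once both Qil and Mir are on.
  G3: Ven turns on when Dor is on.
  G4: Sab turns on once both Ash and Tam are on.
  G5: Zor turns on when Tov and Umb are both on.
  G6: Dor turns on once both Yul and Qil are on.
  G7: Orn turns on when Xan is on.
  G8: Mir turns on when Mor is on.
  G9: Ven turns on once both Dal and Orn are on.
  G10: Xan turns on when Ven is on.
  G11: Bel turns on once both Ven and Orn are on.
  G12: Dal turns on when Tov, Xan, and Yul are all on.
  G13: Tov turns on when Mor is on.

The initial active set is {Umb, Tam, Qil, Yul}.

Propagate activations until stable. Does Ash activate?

No

Ash would need Sab and Ven (G1), but Sab never turns on.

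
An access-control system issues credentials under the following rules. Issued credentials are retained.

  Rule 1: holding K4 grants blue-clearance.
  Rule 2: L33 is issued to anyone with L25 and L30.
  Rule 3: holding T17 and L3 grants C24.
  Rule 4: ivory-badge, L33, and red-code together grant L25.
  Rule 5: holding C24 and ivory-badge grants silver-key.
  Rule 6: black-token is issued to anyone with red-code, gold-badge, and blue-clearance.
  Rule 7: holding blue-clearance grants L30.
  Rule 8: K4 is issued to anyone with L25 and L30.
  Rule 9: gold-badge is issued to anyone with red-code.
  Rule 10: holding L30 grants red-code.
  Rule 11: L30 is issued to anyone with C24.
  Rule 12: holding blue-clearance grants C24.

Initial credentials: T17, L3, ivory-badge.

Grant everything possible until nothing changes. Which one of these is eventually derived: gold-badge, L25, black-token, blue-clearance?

Holding T17 and L3 grants C24 (Rule 3).
Holding C24 grants L30 (Rule 11).
Holding L30 grants red-code (Rule 10).
Holding red-code grants gold-badge (Rule 9).
blue-clearance would need K4 (Rule 1), but K4 is never granted. black-token would need red-code, gold-badge, and blue-clearance (Rule 6), but blue-clearance is never granted. L25 would need ivory-badge, L33, and red-code (Rule 4), but L33 is never granted.

gold-badge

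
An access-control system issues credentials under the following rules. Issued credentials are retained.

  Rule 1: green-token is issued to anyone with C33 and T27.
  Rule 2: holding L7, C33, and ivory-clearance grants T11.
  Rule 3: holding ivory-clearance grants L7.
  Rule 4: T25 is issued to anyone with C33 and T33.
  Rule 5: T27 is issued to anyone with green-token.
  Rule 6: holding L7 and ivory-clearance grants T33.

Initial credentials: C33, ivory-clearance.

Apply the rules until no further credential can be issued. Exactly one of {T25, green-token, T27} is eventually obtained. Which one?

Holding ivory-clearance grants L7 (Rule 3).
Holding L7 and ivory-clearance grants T33 (Rule 6).
Holding C33 and T33 grants T25 (Rule 4).
T27 would need green-token (Rule 5), but green-token is never granted. green-token would need C33 and T27 (Rule 1), but T27 is never granted.

T25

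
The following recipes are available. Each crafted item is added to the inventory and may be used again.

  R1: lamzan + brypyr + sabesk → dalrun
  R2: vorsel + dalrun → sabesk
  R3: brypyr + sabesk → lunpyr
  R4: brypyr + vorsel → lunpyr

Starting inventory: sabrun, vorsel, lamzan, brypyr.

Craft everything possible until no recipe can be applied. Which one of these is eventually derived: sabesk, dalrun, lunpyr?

lunpyr

brypyr + vorsel → lunpyr (R4).
dalrun would need lamzan, brypyr, and sabesk (R1), but sabesk is never obtained. sabesk would need vorsel and dalrun (R2), but dalrun is never obtained.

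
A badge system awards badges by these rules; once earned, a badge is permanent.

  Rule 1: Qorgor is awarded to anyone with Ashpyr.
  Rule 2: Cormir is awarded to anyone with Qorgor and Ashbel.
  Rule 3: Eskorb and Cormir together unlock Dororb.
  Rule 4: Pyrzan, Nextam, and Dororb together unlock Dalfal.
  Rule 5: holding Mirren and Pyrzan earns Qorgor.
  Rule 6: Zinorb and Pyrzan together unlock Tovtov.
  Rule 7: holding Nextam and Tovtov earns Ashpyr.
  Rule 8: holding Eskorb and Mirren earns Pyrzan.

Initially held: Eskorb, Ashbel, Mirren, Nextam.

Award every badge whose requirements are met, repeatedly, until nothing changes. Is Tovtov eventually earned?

No

Tovtov would need Zinorb and Pyrzan (Rule 6), but Zinorb is never earned.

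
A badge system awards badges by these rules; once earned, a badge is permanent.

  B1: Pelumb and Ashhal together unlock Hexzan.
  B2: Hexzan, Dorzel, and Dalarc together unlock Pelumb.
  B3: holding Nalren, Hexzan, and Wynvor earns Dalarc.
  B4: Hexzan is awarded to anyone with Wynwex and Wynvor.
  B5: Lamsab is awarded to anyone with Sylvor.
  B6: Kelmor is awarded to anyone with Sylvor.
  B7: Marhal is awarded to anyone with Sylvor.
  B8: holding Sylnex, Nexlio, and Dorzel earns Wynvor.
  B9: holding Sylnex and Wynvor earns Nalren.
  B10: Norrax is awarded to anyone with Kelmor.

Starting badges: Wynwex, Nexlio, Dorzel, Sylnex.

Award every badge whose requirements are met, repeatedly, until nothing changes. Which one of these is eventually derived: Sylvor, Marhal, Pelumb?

Pelumb

With Sylnex, Nexlio, and Dorzel, Wynvor is earned (B8).
With Sylnex and Wynvor, Nalren is earned (B9).
With Wynwex and Wynvor, Hexzan is earned (B4).
With Nalren, Hexzan, and Wynvor, Dalarc is earned (B3).
With Hexzan, Dorzel, and Dalarc, Pelumb is earned (B2).
Marhal would need Sylvor (B7), but Sylvor is never earned. No rule produces Sylvor, and it is not given.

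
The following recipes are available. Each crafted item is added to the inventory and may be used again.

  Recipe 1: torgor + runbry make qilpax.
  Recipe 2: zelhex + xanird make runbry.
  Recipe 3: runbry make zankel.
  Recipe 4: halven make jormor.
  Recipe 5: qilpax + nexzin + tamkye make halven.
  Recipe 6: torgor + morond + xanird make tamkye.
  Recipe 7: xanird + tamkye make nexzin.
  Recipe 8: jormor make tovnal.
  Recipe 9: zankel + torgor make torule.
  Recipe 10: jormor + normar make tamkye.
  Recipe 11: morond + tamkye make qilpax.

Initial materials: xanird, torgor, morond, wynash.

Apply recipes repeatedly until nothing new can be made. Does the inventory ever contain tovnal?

Yes

Using Recipe 6, torgor, morond, and xanird make tamkye.
Using Recipe 7, xanird and tamkye make nexzin.
morond + tamkye → qilpax (Recipe 11).
Using Recipe 5, qilpax, nexzin, and tamkye make halven.
halven → jormor (Recipe 4).
jormor → tovnal (Recipe 8).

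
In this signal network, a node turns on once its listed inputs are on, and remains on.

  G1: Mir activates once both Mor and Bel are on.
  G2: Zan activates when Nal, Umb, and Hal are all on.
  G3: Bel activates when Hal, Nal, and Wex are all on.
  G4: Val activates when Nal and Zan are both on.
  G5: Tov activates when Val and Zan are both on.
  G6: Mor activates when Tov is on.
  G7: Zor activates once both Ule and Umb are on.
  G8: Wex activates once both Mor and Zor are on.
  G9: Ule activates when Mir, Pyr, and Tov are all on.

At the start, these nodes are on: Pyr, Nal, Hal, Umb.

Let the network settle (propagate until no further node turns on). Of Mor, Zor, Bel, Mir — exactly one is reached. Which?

G2: Nal, Umb, and Hal on → Zan on.
G4: Nal and Zan on → Val on.
G5: Val and Zan on → Tov on.
G6: Tov on → Mor on.
Zor would need Ule and Umb (G7), but Ule never turns on. Bel would need Hal, Nal, and Wex (G3), but Wex never turns on. Mir would need Mor and Bel (G1), but Bel never turns on.

Mor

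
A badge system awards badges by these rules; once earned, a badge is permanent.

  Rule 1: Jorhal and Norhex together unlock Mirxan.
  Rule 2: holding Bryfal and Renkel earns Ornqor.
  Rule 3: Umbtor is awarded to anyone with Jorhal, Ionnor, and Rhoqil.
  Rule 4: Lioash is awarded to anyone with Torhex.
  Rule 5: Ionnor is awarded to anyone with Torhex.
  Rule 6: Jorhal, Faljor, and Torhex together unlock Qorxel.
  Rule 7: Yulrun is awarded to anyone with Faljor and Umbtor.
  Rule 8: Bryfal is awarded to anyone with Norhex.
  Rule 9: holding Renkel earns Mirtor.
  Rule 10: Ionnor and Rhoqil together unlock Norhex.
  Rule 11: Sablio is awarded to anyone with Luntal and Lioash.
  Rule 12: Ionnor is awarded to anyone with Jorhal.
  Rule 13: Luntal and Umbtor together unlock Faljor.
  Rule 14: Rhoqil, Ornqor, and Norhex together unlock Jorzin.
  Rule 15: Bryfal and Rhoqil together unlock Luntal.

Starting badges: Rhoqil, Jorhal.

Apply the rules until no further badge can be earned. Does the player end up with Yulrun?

With Jorhal, Ionnor is earned (Rule 12).
With Jorhal, Ionnor, and Rhoqil, Umbtor is earned (Rule 3).
With Ionnor and Rhoqil, Norhex is earned (Rule 10).
With Norhex, Bryfal is earned (Rule 8).
With Bryfal and Rhoqil, Luntal is earned (Rule 15).
With Luntal and Umbtor, Faljor is earned (Rule 13).
With Faljor and Umbtor, Yulrun is earned (Rule 7).

Yes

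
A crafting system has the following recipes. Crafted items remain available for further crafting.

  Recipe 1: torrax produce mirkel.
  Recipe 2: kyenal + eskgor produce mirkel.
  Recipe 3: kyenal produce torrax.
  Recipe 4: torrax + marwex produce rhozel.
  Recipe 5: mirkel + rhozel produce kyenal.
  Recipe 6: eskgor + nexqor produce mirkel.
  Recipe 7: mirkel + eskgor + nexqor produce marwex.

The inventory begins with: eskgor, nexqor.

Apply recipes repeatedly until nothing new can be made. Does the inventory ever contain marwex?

eskgor + nexqor → mirkel (Recipe 6).
mirkel + eskgor + nexqor → marwex (Recipe 7).

Yes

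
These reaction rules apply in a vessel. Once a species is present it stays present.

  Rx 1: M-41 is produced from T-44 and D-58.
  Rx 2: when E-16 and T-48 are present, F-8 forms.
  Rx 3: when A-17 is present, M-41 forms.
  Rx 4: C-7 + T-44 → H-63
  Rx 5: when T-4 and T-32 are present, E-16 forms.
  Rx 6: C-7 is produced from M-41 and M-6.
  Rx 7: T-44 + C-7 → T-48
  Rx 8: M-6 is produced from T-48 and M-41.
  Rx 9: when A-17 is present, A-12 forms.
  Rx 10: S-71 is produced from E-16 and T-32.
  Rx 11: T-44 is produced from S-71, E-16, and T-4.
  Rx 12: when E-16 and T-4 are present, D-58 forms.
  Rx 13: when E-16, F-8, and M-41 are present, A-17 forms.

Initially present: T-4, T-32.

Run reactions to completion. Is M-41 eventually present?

T-4 and T-32 present → E-16 forms (Rx 5).
E-16 and T-32 present → S-71 forms (Rx 10).
E-16 and T-4 present → D-58 forms (Rx 12).
S-71, E-16, and T-4 present → T-44 forms (Rx 11).
T-44 and D-58 present → M-41 forms (Rx 1).

Yes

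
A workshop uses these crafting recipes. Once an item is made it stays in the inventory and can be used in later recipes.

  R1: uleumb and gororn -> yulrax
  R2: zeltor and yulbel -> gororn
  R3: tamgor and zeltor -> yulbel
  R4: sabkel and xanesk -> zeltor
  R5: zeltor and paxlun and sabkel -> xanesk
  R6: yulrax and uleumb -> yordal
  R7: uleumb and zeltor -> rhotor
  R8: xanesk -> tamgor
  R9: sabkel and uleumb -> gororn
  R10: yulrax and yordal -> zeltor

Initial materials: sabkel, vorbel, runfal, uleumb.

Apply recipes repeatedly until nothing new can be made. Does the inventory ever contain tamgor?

No

tamgor would need xanesk (R8), but xanesk is never obtained.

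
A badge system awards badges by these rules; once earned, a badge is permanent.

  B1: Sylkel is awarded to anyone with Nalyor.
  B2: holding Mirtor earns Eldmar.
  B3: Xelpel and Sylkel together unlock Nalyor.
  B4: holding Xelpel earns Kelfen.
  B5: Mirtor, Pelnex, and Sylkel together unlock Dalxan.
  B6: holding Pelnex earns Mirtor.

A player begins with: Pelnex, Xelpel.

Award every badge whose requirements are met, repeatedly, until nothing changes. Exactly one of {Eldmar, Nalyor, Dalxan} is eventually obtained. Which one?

Eldmar

With Pelnex, Mirtor is earned (B6).
With Mirtor, Eldmar is earned (B2).
Dalxan would need Mirtor, Pelnex, and Sylkel (B5), but Sylkel is never earned. Nalyor would need Xelpel and Sylkel (B3), but Sylkel is never earned.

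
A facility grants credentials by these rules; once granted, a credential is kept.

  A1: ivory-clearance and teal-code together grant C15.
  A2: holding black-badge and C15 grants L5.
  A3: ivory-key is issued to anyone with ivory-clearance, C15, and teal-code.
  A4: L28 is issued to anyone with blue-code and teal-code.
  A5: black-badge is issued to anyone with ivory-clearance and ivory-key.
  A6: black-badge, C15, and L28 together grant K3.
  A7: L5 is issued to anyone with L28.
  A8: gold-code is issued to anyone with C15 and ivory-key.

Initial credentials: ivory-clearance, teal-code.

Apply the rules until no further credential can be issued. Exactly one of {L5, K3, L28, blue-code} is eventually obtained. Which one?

L5

Holding ivory-clearance and teal-code grants C15 (A1).
Holding ivory-clearance, C15, and teal-code grants ivory-key (A3).
Holding ivory-clearance and ivory-key grants black-badge (A5).
Holding black-badge and C15 grants L5 (A2).
K3 would need black-badge, C15, and L28 (A6), but L28 is never granted. L28 would need blue-code and teal-code (A4), but blue-code is never granted. No rule produces blue-code, and it is not given.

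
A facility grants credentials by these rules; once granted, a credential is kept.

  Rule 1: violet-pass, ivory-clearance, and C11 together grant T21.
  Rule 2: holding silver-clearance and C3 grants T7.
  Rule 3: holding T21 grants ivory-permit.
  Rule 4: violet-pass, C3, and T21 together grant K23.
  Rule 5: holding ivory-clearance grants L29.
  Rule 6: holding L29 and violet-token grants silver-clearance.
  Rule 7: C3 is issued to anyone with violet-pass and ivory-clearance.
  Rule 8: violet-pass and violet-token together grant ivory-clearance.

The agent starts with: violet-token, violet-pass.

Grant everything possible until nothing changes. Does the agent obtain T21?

T21 would need violet-pass, ivory-clearance, and C11 (Rule 1), but C11 is never granted.

No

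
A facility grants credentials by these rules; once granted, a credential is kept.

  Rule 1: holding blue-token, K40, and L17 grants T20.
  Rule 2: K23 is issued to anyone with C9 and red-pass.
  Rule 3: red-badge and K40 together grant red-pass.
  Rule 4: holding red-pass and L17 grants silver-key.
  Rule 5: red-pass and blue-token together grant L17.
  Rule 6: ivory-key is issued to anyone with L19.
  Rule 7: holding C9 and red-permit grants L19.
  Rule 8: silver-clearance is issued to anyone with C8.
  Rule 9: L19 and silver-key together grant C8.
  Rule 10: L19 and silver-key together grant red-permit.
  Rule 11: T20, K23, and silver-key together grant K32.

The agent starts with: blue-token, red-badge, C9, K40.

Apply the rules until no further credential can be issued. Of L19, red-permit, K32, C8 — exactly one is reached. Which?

K32

Holding red-badge and K40 grants red-pass (Rule 3).
Holding red-pass and blue-token grants L17 (Rule 5).
Holding C9 and red-pass grants K23 (Rule 2).
Holding blue-token, K40, and L17 grants T20 (Rule 1).
Holding red-pass and L17 grants silver-key (Rule 4).
Holding T20, K23, and silver-key grants K32 (Rule 11).
C8 would need L19 and silver-key (Rule 9), but L19 is never granted. red-permit would need L19 and silver-key (Rule 10), but L19 is never granted. L19 would need C9 and red-permit (Rule 7), but red-permit is never granted.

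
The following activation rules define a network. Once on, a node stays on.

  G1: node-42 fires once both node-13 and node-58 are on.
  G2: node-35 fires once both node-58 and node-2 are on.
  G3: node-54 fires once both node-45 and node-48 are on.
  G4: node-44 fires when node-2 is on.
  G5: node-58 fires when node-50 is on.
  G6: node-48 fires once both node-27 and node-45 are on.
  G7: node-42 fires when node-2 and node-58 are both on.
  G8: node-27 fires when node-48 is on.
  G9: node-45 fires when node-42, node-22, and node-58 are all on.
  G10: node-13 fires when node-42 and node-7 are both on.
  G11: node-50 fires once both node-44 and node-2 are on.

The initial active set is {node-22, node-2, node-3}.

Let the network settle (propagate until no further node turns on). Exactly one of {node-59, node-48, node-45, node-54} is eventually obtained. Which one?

node-45

node-2 is on, so node-44 fires (G4).
G11: node-44 and node-2 on → node-50 on.
node-50 is on, so node-58 fires (G5).
node-2 and node-58 are on, so node-42 fires (G7).
G9: node-42, node-22, and node-58 on → node-45 on.
node-48 would need node-27 and node-45 (G6), but node-27 never turns on. No rule produces node-59, and it is not given. node-54 would need node-45 and node-48 (G3), but node-48 never turns on.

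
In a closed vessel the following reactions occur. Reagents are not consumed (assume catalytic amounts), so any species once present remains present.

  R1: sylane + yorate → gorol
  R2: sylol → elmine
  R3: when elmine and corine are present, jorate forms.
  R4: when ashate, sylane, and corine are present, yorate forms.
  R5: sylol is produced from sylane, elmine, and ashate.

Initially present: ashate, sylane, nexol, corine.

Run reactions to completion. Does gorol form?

Yes

ashate, sylane, and corine present → yorate forms (R4).
sylane and yorate present → gorol forms (R1).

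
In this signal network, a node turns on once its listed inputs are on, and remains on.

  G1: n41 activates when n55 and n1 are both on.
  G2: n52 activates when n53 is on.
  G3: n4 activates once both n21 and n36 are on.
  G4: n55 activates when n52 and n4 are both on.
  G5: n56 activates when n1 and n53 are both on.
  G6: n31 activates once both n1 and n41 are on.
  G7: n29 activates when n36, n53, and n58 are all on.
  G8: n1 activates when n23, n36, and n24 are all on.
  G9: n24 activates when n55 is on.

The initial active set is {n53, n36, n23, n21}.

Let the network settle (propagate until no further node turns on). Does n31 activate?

Yes

n21 and n36 are on, so n4 activates (G3).
n53 is on, so n52 activates (G2).
n52 and n4 are on, so n55 activates (G4).
G9: n55 on → n24 on.
n23, n36, and n24 are on, so n1 activates (G8).
n55 and n1 are on, so n41 activates (G1).
G6: n1 and n41 on → n31 on.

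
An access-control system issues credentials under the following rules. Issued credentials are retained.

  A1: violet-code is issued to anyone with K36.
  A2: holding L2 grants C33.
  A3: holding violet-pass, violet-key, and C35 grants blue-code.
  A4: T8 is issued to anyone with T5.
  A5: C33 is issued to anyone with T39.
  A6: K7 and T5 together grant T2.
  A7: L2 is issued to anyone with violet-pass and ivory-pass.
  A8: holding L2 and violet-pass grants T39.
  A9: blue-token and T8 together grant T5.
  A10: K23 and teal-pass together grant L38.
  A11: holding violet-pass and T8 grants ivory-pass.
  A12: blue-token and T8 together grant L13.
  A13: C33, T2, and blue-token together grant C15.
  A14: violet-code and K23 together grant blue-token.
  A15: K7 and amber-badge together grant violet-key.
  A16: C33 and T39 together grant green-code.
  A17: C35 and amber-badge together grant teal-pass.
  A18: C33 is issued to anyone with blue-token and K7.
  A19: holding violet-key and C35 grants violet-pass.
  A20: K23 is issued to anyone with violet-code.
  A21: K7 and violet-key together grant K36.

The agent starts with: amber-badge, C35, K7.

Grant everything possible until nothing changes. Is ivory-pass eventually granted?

ivory-pass would need violet-pass and T8 (A11), but T8 is never granted.

No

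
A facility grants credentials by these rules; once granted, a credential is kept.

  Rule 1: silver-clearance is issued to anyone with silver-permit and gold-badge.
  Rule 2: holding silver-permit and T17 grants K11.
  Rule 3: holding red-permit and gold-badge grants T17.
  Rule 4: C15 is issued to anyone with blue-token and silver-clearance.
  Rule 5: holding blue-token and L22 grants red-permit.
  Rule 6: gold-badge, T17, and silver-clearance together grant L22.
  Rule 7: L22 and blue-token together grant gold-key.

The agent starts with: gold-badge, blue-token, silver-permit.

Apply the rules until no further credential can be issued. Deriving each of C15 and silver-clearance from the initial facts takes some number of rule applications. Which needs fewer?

silver-clearance

silver-clearance: Holding silver-permit and gold-badge grants silver-clearance (Rule 1). [1 rule application]
C15: Holding silver-permit and gold-badge grants silver-clearance (Rule 1). Holding blue-token and silver-clearance grants C15 (Rule 4). [2 rule applications]
silver-clearance needs fewer.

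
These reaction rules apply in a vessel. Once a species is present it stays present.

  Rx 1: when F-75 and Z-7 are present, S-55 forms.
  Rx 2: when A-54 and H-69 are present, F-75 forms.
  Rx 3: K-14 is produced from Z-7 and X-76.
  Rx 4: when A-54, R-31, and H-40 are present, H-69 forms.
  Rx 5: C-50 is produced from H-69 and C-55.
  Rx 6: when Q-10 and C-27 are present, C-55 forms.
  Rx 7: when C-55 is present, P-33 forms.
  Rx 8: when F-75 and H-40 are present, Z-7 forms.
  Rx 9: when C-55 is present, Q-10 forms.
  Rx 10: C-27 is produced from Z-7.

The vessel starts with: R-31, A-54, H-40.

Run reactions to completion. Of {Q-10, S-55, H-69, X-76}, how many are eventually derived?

A-54, R-31, and H-40 present → H-69 forms (Rx 4).
A-54 and H-69 present → F-75 forms (Rx 2).
F-75 and H-40 present → Z-7 forms (Rx 8).
F-75 and Z-7 present → S-55 forms (Rx 1).
Q-10 would need C-55 (Rx 9), but C-55 never forms.
S-55: reached.
H-69: reached.
No rule produces X-76, and it is not given.
Reached: S-55 and H-69 — 2 of the 4.

2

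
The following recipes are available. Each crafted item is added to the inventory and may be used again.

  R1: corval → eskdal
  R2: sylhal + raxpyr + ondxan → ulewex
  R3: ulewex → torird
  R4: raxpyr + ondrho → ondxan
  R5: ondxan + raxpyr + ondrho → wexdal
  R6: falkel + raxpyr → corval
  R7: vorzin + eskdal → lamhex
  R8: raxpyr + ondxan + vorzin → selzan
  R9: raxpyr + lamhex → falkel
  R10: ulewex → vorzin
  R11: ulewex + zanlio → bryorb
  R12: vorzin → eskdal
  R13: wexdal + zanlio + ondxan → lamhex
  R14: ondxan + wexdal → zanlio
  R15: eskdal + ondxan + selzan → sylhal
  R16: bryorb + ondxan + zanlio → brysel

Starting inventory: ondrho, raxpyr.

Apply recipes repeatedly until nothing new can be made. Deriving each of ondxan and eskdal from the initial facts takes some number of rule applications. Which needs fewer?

ondxan: raxpyr + ondrho → ondxan (R4). [1 rule application]
eskdal: Using R4, raxpyr and ondrho make ondxan. ondxan + raxpyr + ondrho → wexdal (R5). ondxan + wexdal → zanlio (R14). wexdal + zanlio + ondxan → lamhex (R13). Using R9, raxpyr and lamhex make falkel. falkel + raxpyr → corval (R6). corval → eskdal (R1). [7 rule applications]
ondxan needs fewer.

ondxan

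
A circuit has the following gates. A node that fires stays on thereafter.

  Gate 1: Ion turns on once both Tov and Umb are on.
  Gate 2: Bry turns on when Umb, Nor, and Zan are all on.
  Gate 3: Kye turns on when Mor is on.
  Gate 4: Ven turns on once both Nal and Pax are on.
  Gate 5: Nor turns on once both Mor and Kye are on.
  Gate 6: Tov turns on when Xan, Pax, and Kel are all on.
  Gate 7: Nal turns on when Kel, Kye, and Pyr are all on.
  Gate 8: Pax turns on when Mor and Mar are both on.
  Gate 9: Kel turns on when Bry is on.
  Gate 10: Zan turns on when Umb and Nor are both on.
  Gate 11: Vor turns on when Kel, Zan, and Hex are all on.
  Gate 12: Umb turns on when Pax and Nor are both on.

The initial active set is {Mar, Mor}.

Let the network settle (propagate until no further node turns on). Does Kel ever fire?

Gate 8: Mor and Mar on → Pax on.
Gate 3: Mor on → Kye on.
Gate 5: Mor and Kye on → Nor on.
Gate 12: Pax and Nor on → Umb on.
Gate 10: Umb and Nor on → Zan on.
Umb, Nor, and Zan are on, so Bry turns on (Gate 2).
Gate 9: Bry on → Kel on.

Yes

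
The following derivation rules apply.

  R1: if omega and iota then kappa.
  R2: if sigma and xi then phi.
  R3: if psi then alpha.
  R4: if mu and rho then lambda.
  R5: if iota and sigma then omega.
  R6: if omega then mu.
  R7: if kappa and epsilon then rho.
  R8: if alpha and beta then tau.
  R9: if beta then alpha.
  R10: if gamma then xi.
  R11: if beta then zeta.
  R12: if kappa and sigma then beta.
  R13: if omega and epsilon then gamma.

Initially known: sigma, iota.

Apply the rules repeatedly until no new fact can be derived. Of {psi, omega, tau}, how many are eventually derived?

2

From iota and sigma, R5 gives omega.
From omega and iota, R1 gives kappa.
From kappa and sigma, R12 gives beta.
From beta, R9 gives alpha.
From alpha and beta, R8 gives tau.
No rule produces psi, and it is not given.
omega: reached.
tau: reached.
Reached: omega and tau — 2 of the 3.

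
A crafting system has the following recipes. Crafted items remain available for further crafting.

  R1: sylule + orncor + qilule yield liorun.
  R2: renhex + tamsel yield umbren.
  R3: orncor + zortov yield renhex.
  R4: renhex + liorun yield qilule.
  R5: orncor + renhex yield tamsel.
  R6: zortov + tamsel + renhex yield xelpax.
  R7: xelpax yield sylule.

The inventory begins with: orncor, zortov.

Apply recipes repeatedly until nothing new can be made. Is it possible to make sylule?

Yes

Using R3, orncor and zortov make renhex.
orncor + renhex → tamsel (R5).
zortov + tamsel + renhex → xelpax (R6).
xelpax → sylule (R7).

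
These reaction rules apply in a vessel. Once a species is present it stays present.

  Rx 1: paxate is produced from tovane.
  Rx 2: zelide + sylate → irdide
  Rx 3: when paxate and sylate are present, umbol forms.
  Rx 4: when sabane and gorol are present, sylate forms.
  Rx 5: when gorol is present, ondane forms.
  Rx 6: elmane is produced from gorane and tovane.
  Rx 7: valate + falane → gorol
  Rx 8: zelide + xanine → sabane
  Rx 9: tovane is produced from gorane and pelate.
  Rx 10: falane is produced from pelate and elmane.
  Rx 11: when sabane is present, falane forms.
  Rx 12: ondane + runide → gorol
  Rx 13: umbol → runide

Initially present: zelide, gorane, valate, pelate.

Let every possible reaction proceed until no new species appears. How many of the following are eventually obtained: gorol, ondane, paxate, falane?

4

gorane and pelate present → tovane forms (Rx 9).
gorane and tovane present → elmane forms (Rx 6).
tovane present → paxate forms (Rx 1).
pelate and elmane present → falane forms (Rx 10).
valate and falane present → gorol forms (Rx 7).
gorol present → ondane forms (Rx 5).
gorol: reached.
ondane: reached.
paxate: reached.
falane: reached.
All 4 are reached.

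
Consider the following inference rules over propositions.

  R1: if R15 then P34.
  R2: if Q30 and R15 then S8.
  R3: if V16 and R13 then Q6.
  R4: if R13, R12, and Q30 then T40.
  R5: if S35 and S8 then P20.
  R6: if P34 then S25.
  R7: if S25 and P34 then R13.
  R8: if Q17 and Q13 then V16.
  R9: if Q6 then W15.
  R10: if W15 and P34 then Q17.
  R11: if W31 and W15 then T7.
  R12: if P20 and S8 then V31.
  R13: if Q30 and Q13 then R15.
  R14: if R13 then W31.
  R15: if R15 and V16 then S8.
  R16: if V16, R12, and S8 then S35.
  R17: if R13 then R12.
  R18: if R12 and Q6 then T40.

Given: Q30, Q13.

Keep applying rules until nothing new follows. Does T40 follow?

Q30 and Q13 hold, so R15 follows (R13).
From R15, R1 gives P34.
P34 holds, so S25 follows (R6).
From S25 and P34, R7 gives R13.
From R13, R17 gives R12.
From R13, R12, and Q30, R4 gives T40.

Yes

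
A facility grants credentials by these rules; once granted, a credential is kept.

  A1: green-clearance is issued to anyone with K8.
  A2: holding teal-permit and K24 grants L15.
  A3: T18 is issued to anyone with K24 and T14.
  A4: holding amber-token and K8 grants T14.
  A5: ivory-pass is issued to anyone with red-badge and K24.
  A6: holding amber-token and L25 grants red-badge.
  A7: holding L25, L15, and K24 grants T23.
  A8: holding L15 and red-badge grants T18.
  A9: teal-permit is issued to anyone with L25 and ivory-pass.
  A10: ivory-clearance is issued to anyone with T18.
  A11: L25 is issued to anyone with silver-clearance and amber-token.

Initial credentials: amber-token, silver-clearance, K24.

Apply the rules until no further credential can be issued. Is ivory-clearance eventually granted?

Yes

Holding silver-clearance and amber-token grants L25 (A11).
Holding amber-token and L25 grants red-badge (A6).
Holding red-badge and K24 grants ivory-pass (A5).
Holding L25 and ivory-pass grants teal-permit (A9).
Holding teal-permit and K24 grants L15 (A2).
Holding L15 and red-badge grants T18 (A8).
Holding T18 grants ivory-clearance (A10).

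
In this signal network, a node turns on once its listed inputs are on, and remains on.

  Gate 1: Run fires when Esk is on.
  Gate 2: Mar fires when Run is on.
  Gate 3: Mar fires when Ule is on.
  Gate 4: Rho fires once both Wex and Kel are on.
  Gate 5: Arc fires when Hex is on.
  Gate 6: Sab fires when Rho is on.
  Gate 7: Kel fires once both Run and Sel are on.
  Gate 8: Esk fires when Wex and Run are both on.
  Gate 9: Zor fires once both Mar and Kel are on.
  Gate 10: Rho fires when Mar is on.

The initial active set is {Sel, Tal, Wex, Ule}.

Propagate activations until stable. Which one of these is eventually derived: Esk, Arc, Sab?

Sab

Gate 3: Ule on → Mar on.
Gate 10: Mar on → Rho on.
Gate 6: Rho on → Sab on.
Esk would need Wex and Run (Gate 8), but Run never turns on. Arc would need Hex (Gate 5), but Hex never turns on.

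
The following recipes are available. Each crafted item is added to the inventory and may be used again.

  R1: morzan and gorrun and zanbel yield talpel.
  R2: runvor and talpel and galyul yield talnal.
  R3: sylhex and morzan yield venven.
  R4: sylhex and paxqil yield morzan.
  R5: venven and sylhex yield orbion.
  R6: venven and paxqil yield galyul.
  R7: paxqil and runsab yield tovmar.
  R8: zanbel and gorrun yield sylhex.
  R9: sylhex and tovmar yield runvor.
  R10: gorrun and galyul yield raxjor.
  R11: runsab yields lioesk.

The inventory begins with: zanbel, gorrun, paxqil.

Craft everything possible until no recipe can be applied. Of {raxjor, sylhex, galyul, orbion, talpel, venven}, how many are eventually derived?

Using R8, zanbel and gorrun make sylhex.
Using R4, sylhex and paxqil make morzan.
Using R1, morzan, gorrun, and zanbel make talpel.
Using R3, sylhex and morzan make venven.
venven and sylhex → orbion (R5).
venven and paxqil → galyul (R6).
Using R10, gorrun and galyul make raxjor.
raxjor: reached.
sylhex: reached.
galyul: reached.
orbion: reached.
talpel: reached.
venven: reached.
All 6 are reached.

6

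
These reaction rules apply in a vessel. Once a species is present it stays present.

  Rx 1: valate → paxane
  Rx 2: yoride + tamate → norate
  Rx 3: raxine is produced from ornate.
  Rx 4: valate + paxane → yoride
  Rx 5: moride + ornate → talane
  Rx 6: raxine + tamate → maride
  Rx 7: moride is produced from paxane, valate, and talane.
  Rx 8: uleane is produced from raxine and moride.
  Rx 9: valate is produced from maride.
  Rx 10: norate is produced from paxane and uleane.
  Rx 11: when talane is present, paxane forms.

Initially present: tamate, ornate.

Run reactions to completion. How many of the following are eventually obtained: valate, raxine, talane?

2

ornate present → raxine forms (Rx 3).
raxine and tamate present → maride forms (Rx 6).
maride present → valate forms (Rx 9).
valate: reached.
raxine: reached.
talane would need moride and ornate (Rx 5), but moride never forms.
Reached: valate and raxine — 2 of the 3.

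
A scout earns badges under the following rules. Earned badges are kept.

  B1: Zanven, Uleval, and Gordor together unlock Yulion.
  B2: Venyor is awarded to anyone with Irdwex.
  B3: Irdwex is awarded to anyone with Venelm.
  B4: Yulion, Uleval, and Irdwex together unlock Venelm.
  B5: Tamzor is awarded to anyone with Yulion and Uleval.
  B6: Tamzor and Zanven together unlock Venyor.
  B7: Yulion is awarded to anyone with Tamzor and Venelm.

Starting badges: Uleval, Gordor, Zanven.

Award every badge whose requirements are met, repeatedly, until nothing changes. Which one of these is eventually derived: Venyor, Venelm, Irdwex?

Venyor

With Zanven, Uleval, and Gordor, Yulion is earned (B1).
With Yulion and Uleval, Tamzor is earned (B5).
With Tamzor and Zanven, Venyor is earned (B6).
Venelm would need Yulion, Uleval, and Irdwex (B4), but Irdwex is never earned. Irdwex would need Venelm (B3), but Venelm is never earned.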